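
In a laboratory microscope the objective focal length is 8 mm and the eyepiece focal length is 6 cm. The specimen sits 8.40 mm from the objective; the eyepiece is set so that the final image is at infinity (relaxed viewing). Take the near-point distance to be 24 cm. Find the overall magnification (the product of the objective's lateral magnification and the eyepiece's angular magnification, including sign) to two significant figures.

Convert to cm: f_obj = 8 mm = 0.8 cm; d_o = 8.40 mm = 0.84 cm.
Objective: 1/d_i = 1/f_obj - 1/d_o = 1/0.8 - 1/0.84 = 0.05952 cm^-1, so d_i = 16.800 cm.
m_obj = -d_i/d_o = -16.800/0.84 = -20.000.
Eyepiece angular magnification (image at infinity): M_eye = D/f_e = 24/6 = 4.000.
Overall M = m_obj x M_eye = (-20.000)(4.000) = -80.00.

-80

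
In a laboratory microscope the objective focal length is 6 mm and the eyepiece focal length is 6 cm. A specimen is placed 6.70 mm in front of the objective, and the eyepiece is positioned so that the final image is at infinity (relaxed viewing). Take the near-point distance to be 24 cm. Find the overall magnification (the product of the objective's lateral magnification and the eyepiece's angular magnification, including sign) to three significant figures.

-34.3

Convert to cm: f_obj = 6 mm = 0.6 cm; d_o = 6.70 mm = 0.67 cm.
Objective: 1/d_i = 1/f_obj - 1/d_o = 1/0.6 - 1/0.67 = 0.17413 cm^-1, so d_i = 5.743 cm.
m_obj = -d_i/d_o = -5.743/0.67 = -8.571.
Eyepiece angular magnification (image at infinity): M_eye = D/f_e = 24/6 = 4.000.
Overall M = m_obj x M_eye = (-8.571)(4.000) = -34.29.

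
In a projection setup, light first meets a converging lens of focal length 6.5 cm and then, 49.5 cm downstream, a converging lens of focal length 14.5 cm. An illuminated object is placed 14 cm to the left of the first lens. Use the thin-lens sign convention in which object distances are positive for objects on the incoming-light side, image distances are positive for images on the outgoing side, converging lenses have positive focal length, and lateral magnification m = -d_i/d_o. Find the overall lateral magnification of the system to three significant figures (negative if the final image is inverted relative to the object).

First lens: d_i1 = 1/(1/6.5 - 1/14) = 12.133 cm.
m_1 = -(12.133)/14 = -0.8667.
That image sits 37.367 cm in front of the second lens, so d_o2 = 37.367 cm.
Second lens: d_i2 = 1/(1/14.5 - 1/(37.367)) = 23.695 cm.
m_2 = -(23.695)/(37.367) = -0.6341.
Total m = m_1 x m_2 = (-0.8667)(-0.6341) = 0.5496.

0.550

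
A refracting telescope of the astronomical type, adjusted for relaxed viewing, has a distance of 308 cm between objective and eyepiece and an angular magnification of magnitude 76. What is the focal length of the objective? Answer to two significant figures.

In normal adjustment the tube length equals f_obj + f_eye and |M| = f_obj/f_eye.
So f_obj = 76 f_eye and 76 f_eye + f_eye = 308 cm, giving f_eye = 308/77 = 4.000 cm and f_obj = 304.000 cm.

300 cm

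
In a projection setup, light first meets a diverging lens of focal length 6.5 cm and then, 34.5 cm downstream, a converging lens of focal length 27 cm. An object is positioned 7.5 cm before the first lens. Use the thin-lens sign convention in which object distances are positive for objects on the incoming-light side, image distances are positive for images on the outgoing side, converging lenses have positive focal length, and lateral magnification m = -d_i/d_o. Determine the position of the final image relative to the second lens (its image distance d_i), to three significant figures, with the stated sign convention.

93.4 cm

Lens 1: 1/d_i1 = 1/f_1 - 1/d_o1 = 1/(-6.5) - 1/7.5 = -0.28718 cm^-1, so d_i1 = -3.482 cm.
The intermediate image is virtual, 3.482 cm to the left of lens 1, so d_o2 = L - d_i1 = 34.5 - (-3.482) = 37.982 cm.
Lens 2: 1/d_i2 = 1/f_2 - 1/d_o2 = 1/27 - 1/(37.982) = 0.01071 cm^-1, so d_i2 = 93.380 cm.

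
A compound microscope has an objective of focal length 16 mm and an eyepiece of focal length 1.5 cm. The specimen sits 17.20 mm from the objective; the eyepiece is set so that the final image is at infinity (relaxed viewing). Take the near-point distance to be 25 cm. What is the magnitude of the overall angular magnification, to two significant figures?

220

Convert to cm: f_obj = 16 mm = 1.6 cm; d_o = 17.20 mm = 1.72 cm.
Objective: 1/d_i = 1/f_obj - 1/d_o = 1/1.6 - 1/1.72 = 0.04360 cm^-1, so d_i = 22.933 cm.
m_obj = -d_i/d_o = -22.933/1.72 = -13.333.
Eyepiece angular magnification (image at infinity): M_eye = D/f_e = 25/1.5 = 16.667.
Overall M = m_obj x M_eye = (-13.333)(16.667) = -222.22.
|M| = 222.22.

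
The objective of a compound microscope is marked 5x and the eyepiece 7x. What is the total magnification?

The overall magnification of a compound microscope is the product of the objective and eyepiece magnifications:
M = M_obj x M_eye = 5 x 7 = 35.

35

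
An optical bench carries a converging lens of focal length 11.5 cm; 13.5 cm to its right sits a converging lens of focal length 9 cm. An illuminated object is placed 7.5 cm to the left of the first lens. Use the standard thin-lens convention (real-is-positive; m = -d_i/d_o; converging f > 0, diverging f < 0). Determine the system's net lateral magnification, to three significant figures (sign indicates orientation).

Applying the thin-lens equation to the first lens, 1/11.5 = 1/7.5 + 1/d_i1, which gives d_i1 = -21.562 cm.
Its lateral magnification is m_1 = -d_i1/d_o1 = -(-21.562)/7.5 = 2.8750.
The intermediate image is virtual, 21.562 cm to the left of lens 1, so d_o2 = L - d_i1 = 13.5 - (-21.562) = 35.062 cm.
Applying the thin-lens equation again with f_2 = 9 cm and d_o2 = 35.062 cm gives d_i2 = 12.108 cm.
m_2 = -(12.108)/(35.062) = -0.3453.
Total m = m_1 x m_2 = (2.8750)(-0.3453) = -0.9928.

-0.993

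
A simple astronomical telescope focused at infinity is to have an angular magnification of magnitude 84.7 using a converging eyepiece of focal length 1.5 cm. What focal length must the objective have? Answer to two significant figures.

|M| = f_obj/|f_eye|, so f_obj = |M| x |f_eye| = 84.7 x 1.5 = 127.050 cm.

130 cm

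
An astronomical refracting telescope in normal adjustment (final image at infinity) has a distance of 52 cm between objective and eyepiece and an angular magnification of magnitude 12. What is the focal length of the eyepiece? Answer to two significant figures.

4.0 cm

In normal adjustment the tube length equals f_obj + f_eye and |M| = f_obj/f_eye.
So f_obj = 12 f_eye and 12 f_eye + f_eye = 52 cm, giving f_eye = 52/13 = 4.000 cm and f_obj = 48.000 cm.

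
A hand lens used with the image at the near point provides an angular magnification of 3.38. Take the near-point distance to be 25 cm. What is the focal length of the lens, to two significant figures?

11 cm

For the image at the near point, M = 1 + D/f.
f = D/(M - 1) = 25/(3.38 - 1) = 10.504 cm.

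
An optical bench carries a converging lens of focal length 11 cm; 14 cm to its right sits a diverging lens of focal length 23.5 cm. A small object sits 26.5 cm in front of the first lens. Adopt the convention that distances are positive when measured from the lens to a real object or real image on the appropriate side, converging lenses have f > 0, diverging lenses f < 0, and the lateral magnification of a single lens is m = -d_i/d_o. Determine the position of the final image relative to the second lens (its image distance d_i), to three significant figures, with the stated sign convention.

First lens: d_i1 = 1/(1/11 - 1/26.5) = 18.806 cm.
Since 18.806 cm > 14 cm, the first image lies past the second lens and serves as a virtual object: d_o2 = L - d_i1 = -4.806 cm.
Second lens: d_i2 = 1/(1/(-23.5) - 1/(-4.806)) = 6.042 cm.

6.04 cm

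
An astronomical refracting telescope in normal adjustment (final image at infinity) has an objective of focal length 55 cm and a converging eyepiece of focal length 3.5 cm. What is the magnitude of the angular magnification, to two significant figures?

|M| = f_obj/|f_eye| = 55/3.5 = 15.714.

16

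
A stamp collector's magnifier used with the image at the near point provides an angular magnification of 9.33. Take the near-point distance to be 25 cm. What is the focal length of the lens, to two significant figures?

For the image at the near point, M = 1 + D/f.
f = D/(M - 1) = 25/(9.33 - 1) = 3.001 cm.

3.0 cm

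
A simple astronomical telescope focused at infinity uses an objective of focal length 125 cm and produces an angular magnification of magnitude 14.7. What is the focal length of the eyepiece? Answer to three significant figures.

8.50 cm

|M| = f_obj/f_eye, so f_eye = f_obj/|M| = 125/14.7 = 8.503 cm.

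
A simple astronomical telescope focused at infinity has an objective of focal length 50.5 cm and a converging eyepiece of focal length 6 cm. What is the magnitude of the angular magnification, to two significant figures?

|M| = f_obj/|f_eye| = 50.5/6 = 8.417.

8.4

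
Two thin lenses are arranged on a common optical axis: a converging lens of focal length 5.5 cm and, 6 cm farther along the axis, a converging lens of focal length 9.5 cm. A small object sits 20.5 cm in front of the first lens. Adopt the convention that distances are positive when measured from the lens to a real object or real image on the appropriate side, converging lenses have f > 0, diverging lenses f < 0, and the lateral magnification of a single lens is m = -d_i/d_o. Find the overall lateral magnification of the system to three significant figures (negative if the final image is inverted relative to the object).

First lens: d_i1 = 1/(1/5.5 - 1/20.5) = 7.517 cm.
m_1 = -(7.517)/20.5 = -0.3667.
This image would form 7.517 cm past lens 1, i.e. 1.517 cm beyond lens 2, so it is a virtual object for lens 2: d_o2 = 6 - 7.517 = -1.517 cm.
Second lens: d_i2 = 1/(1/9.5 - 1/(-1.517)) = 1.308 cm.
m_2 = -(1.308)/(-1.517) = 0.8623.
Overall magnification: m = m_1 m_2 = -0.3162.

-0.316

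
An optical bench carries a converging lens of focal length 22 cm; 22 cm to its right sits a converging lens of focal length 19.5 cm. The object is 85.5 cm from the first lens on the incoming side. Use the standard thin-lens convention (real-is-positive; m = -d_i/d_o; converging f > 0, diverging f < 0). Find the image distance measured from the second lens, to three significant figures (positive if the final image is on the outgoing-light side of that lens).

Lens 1: 1/d_i1 = 1/f_1 - 1/d_o1 = 1/22 - 1/85.5 = 0.03376 cm^-1, so d_i1 = 29.622 cm.
Since 29.622 cm > 22 cm, the first image lies past the second lens and serves as a virtual object: d_o2 = L - d_i1 = -7.622 cm.
Lens 2: 1/d_i2 = 1/f_2 - 1/d_o2 = 1/19.5 - 1/(-7.622) = 0.18248 cm^-1, so d_i2 = 5.480 cm.

5.48 cm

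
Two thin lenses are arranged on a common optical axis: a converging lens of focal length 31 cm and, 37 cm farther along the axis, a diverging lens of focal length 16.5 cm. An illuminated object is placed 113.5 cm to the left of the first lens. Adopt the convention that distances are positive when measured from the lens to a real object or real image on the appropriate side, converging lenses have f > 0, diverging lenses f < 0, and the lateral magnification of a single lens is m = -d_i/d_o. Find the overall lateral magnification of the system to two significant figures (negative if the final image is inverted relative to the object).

-0.57

Applying the thin-lens equation to the first lens, 1/31 = 1/113.5 + 1/d_i1, which gives d_i1 = 42.648 cm.
Its lateral magnification is m_1 = -d_i1/d_o1 = -(42.648)/113.5 = -0.3758.
Since 42.648 cm > 37 cm, the first image lies past the second lens and serves as a virtual object: d_o2 = L - d_i1 = -5.648 cm.
Applying the thin-lens equation again with f_2 = -16.5 cm and d_o2 = -5.648 cm gives d_i2 = 8.589 cm.
m_2 = -(8.589)/(-5.648) = 1.5205.
The system's lateral magnification is m_1 m_2 = (-0.3758)(1.5205) = -0.5713.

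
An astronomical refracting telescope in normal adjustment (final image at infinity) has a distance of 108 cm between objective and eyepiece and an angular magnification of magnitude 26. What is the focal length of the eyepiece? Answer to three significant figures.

In normal adjustment the tube length equals f_obj + f_eye and |M| = f_obj/f_eye.
So f_obj = 26 f_eye and 26 f_eye + f_eye = 108 cm, giving f_eye = 108/27 = 4.000 cm and f_obj = 104.000 cm.

4.00 cm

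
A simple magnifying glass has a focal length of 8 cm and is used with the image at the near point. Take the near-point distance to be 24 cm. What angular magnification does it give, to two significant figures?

M = 1 + D/f = 1 + 24/8 = 4.000.

4.0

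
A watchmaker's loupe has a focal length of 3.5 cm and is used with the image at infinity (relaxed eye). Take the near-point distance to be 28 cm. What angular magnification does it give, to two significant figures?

M = D/f = 28/3.5 = 8.000.

8.0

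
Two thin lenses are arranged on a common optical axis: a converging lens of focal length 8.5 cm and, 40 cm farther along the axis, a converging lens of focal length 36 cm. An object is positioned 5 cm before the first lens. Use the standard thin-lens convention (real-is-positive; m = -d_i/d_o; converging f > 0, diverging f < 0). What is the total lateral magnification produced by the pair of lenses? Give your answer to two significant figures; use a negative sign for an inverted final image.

Lens 1: 1/d_i1 = 1/f_1 - 1/d_o1 = 1/8.5 - 1/5 = -0.08235 cm^-1, so d_i1 = -12.143 cm.
m_1 = -(-12.143)/5 = 2.4286.
The intermediate image is virtual, 12.143 cm to the left of lens 1, so d_o2 = L - d_i1 = 40 - (-12.143) = 52.143 cm.
Lens 2: 1/d_i2 = 1/f_2 - 1/d_o2 = 1/36 - 1/(52.143) = 0.00860 cm^-1, so d_i2 = 116.283 cm.
m_2 = -(116.283)/(52.143) = -2.2301.
The system's lateral magnification is m_1 m_2 = (2.4286)(-2.2301) = -5.4159.

-5.4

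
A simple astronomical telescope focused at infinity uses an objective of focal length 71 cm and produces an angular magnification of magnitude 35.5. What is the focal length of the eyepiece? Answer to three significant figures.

|M| = f_obj/f_eye, so f_eye = f_obj/|M| = 71/35.5 = 2.000 cm.

2.00 cm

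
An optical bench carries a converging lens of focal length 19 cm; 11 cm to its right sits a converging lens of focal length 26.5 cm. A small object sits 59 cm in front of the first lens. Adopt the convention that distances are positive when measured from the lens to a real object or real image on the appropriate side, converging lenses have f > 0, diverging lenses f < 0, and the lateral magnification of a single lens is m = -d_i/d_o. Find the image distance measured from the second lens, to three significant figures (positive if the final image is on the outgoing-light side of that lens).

10.4 cm

First lens: d_i1 = 1/(1/19 - 1/59) = 28.025 cm.
This image would form 28.025 cm past lens 1, i.e. 17.025 cm beyond lens 2, so it is a virtual object for lens 2: d_o2 = 11 - 28.025 = -17.025 cm.
Second lens: d_i2 = 1/(1/26.5 - 1/(-17.025)) = 10.366 cm.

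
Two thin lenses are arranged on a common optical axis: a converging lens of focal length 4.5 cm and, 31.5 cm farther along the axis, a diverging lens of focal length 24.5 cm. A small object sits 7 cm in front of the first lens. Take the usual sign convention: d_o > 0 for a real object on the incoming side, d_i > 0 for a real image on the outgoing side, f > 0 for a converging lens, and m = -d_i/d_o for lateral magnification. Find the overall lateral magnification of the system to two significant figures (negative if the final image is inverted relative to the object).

-1.0

Lens 1: 1/d_i1 = 1/f_1 - 1/d_o1 = 1/4.5 - 1/7 = 0.07937 cm^-1, so d_i1 = 12.600 cm.
m_1 = -(12.600)/7 = -1.8000.
The intermediate image is 12.600 cm to the right of lens 1, so d_o2 = L - d_i1 = 31.5 - 12.600 = 18.900 cm.
Lens 2: 1/d_i2 = 1/f_2 - 1/d_o2 = 1/(-24.5) - 1/(18.900) = -0.09373 cm^-1, so d_i2 = -10.669 cm.
m_2 = -(-10.669)/(18.900) = 0.5645.
The system's lateral magnification is m_1 m_2 = (-1.8000)(0.5645) = -1.0161.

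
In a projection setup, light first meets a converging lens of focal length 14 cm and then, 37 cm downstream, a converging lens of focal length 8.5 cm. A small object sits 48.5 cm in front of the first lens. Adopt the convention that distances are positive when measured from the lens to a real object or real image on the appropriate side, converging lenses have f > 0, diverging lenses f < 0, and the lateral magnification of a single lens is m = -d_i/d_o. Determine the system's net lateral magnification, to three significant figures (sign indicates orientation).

0.391

First lens: d_i1 = 1/(1/14 - 1/48.5) = 19.681 cm.
m_1 = -(19.681)/48.5 = -0.4058.
Object distance for lens 2: d_o2 = 37 - 19.681 = 17.319 cm.
Second lens: d_i2 = 1/(1/8.5 - 1/(17.319)) = 16.693 cm.
m_2 = -(16.693)/(17.319) = -0.9638.
Total m = m_1 x m_2 = (-0.4058)(-0.9638) = 0.3911.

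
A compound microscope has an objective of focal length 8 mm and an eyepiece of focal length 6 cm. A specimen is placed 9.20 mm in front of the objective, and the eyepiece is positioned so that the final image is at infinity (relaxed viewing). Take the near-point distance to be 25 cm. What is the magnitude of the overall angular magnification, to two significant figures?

28

Convert to cm: f_obj = 8 mm = 0.8 cm; d_o = 9.20 mm = 0.92 cm.
Objective: 1/d_i = 1/f_obj - 1/d_o = 1/0.8 - 1/0.92 = 0.16304 cm^-1, so d_i = 6.133 cm.
m_obj = -d_i/d_o = -6.133/0.92 = -6.667.
Eyepiece angular magnification (image at infinity): M_eye = D/f_e = 25/6 = 4.167.
Overall M = m_obj x M_eye = (-6.667)(4.167) = -27.78.
|M| = 27.78.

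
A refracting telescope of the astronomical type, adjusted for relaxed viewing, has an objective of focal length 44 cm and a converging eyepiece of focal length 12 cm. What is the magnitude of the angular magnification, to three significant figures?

|M| = f_obj/|f_eye| = 44/12 = 3.667.

3.67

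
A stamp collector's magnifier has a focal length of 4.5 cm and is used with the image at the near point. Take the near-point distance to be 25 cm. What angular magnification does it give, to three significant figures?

M = 1 + D/f = 1 + 25/4.5 = 6.556.

6.56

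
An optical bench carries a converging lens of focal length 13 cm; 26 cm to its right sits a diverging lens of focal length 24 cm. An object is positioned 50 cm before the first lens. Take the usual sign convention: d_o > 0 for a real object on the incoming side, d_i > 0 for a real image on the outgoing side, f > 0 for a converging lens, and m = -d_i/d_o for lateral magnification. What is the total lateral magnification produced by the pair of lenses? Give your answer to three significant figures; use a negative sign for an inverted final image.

Lens 1: 1/d_i1 = 1/f_1 - 1/d_o1 = 1/13 - 1/50 = 0.05692 cm^-1, so d_i1 = 17.568 cm.
m_1 = -(17.568)/50 = -0.3514.
That image sits 8.432 cm in front of the second lens, so d_o2 = 8.432 cm.
Lens 2: 1/d_i2 = 1/f_2 - 1/d_o2 = 1/(-24) - 1/(8.432) = -0.16026 cm^-1, so d_i2 = -6.240 cm.
m_2 = -(-6.240)/(8.432) = 0.7400.
The system's lateral magnification is m_1 m_2 = (-0.3514)(0.7400) = -0.2600.

-0.260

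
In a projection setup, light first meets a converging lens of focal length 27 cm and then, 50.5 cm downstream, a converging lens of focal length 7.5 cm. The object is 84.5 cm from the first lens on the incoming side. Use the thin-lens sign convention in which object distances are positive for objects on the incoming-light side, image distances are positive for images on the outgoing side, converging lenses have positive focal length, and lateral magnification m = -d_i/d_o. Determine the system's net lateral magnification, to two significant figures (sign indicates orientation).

First lens: d_i1 = 1/(1/27 - 1/84.5) = 39.678 cm.
m_1 = -(39.678)/84.5 = -0.4696.
Object distance for lens 2: d_o2 = 50.5 - 39.678 = 10.822 cm.
Second lens: d_i2 = 1/(1/7.5 - 1/(10.822)) = 24.434 cm.
m_2 = -(24.434)/(10.822) = -2.2579.
The system's lateral magnification is m_1 m_2 = (-0.4696)(-2.2579) = 1.0602.

1.1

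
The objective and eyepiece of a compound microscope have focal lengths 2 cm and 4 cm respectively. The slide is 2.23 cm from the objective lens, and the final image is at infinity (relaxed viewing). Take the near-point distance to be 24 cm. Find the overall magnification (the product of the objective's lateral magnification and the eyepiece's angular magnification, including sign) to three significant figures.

Objective: 1/d_i = 1/f_obj - 1/d_o = 1/2 - 1/2.23 = 0.05157 cm^-1, so d_i = 19.391 cm.
m_obj = -d_i/d_o = -19.391/2.23 = -8.696.
Eyepiece angular magnification (image at infinity): M_eye = D/f_e = 24/4 = 6.000.
Overall M = m_obj x M_eye = (-8.696)(6.000) = -52.17.

-52.2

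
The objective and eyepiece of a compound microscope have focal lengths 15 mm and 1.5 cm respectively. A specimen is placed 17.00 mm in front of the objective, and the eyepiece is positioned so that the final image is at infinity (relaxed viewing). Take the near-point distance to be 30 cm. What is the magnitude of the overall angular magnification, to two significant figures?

Convert to cm: f_obj = 15 mm = 1.5 cm; d_o = 17.00 mm = 1.70 cm.
Objective: 1/d_i = 1/f_obj - 1/d_o = 1/1.5 - 1/1.70 = 0.07843 cm^-1, so d_i = 12.750 cm.
m_obj = -d_i/d_o = -12.750/1.70 = -7.500.
Eyepiece angular magnification (image at infinity): M_eye = D/f_e = 30/1.5 = 20.000.
Overall M = m_obj x M_eye = (-7.500)(20.000) = -150.00.
|M| = 150.00.

150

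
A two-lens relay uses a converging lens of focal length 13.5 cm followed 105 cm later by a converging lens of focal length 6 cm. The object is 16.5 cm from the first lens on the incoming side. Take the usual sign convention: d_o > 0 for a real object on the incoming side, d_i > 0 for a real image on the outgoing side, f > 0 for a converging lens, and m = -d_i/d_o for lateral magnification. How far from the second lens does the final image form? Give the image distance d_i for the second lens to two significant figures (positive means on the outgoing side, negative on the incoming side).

Applying the thin-lens equation to the first lens, 1/13.5 = 1/16.5 + 1/d_i1, which gives d_i1 = 74.250 cm.
Object distance for lens 2: d_o2 = 105 - 74.250 = 30.750 cm.
Applying the thin-lens equation again with f_2 = 6 cm and d_o2 = 30.750 cm gives d_i2 = 7.455 cm.

7.5 cm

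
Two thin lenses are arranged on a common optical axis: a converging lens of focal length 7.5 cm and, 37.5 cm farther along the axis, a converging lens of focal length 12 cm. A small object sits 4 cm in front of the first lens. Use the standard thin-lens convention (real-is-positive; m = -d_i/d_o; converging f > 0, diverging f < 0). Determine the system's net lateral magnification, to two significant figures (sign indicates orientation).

-0.75

First lens: d_i1 = 1/(1/7.5 - 1/4) = -8.571 cm.
m_1 = -(-8.571)/4 = 2.1429.
With d_i1 < 0 the first image is virtual and lies on the object side; the object distance for lens 2 is d_o2 = 37.5 - (-8.571) = 46.071 cm.
Second lens: d_i2 = 1/(1/12 - 1/(46.071)) = 16.226 cm.
m_2 = -(16.226)/(46.071) = -0.3522.
Overall magnification: m = m_1 m_2 = -0.7547.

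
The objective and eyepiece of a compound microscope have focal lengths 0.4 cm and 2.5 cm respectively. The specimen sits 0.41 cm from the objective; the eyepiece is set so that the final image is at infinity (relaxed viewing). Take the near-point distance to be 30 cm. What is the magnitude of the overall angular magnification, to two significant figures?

Objective: 1/d_i = 1/f_obj - 1/d_o = 1/0.4 - 1/0.41 = 0.06098 cm^-1, so d_i = 16.400 cm.
m_obj = -d_i/d_o = -16.400/0.41 = -40.000.
Eyepiece angular magnification (image at infinity): M_eye = D/f_e = 30/2.5 = 12.000.
Overall M = m_obj x M_eye = (-40.000)(12.000) = -480.00.
|M| = 480.00.

480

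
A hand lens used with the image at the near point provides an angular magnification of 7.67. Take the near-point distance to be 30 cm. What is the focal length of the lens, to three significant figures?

For the image at the near point, M = 1 + D/f.
f = D/(M - 1) = 30/(7.67 - 1) = 4.498 cm.

4.50 cm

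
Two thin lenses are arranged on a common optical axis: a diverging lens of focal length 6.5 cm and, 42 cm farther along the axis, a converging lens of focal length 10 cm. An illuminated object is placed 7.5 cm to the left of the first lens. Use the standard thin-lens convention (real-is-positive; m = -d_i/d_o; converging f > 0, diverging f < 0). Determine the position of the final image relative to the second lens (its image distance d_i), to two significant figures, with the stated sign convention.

First lens: d_i1 = 1/(1/(-6.5) - 1/7.5) = -3.482 cm.
The intermediate image is virtual, 3.482 cm to the left of lens 1, so d_o2 = L - d_i1 = 42 - (-3.482) = 45.482 cm.
Second lens: d_i2 = 1/(1/10 - 1/(45.482)) = 12.818 cm.

13 cm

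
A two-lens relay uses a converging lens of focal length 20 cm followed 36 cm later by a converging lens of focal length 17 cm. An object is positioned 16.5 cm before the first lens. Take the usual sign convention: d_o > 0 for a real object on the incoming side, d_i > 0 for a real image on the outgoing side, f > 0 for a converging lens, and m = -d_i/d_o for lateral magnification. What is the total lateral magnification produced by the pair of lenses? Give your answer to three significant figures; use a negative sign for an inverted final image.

First lens: d_i1 = 1/(1/20 - 1/16.5) = -94.286 cm.
m_1 = -(-94.286)/16.5 = 5.7143.
With d_i1 < 0 the first image is virtual and lies on the object side; the object distance for lens 2 is d_o2 = 36 - (-94.286) = 130.286 cm.
Second lens: d_i2 = 1/(1/17 - 1/(130.286)) = 19.551 cm.
m_2 = -(19.551)/(130.286) = -0.1501.
Total m = m_1 x m_2 = (5.7143)(-0.1501) = -0.8575.

-0.858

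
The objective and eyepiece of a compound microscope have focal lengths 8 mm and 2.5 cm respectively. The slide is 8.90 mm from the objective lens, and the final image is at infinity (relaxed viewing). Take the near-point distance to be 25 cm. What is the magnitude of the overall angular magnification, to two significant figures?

89

Convert to cm: f_obj = 8 mm = 0.8 cm; d_o = 8.90 mm = 0.89 cm.
Objective: 1/d_i = 1/f_obj - 1/d_o = 1/0.8 - 1/0.89 = 0.12640 cm^-1, so d_i = 7.911 cm.
m_obj = -d_i/d_o = -7.911/0.89 = -8.889.
Eyepiece angular magnification (image at infinity): M_eye = D/f_e = 25/2.5 = 10.000.
Overall M = m_obj x M_eye = (-8.889)(10.000) = -88.89.
|M| = 88.89.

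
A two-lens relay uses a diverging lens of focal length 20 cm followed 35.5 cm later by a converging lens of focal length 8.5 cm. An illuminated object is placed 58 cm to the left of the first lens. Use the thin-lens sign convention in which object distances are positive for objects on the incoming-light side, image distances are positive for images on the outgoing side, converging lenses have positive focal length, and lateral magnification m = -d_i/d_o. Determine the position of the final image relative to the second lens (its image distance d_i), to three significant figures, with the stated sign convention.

Applying the thin-lens equation to the first lens, 1/(-20) = 1/58 + 1/d_i1, which gives d_i1 = -14.872 cm.
The intermediate image is virtual, 14.872 cm to the left of lens 1, so d_o2 = L - d_i1 = 35.5 - (-14.872) = 50.372 cm.
Applying the thin-lens equation again with f_2 = 8.5 cm and d_o2 = 50.372 cm gives d_i2 = 10.226 cm.

10.2 cm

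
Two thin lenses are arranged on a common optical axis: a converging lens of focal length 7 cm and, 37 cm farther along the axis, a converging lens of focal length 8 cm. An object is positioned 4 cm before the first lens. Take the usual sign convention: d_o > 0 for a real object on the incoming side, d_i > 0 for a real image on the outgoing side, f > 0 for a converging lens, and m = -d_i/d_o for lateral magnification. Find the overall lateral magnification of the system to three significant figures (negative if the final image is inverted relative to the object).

-0.487

First lens: d_i1 = 1/(1/7 - 1/4) = -9.333 cm.
m_1 = -(-9.333)/4 = 2.3333.
With d_i1 < 0 the first image is virtual and lies on the object side; the object distance for lens 2 is d_o2 = 37 - (-9.333) = 46.333 cm.
Second lens: d_i2 = 1/(1/8 - 1/(46.333)) = 9.670 cm.
m_2 = -(9.670)/(46.333) = -0.2087.
Total m = m_1 x m_2 = (2.3333)(-0.2087) = -0.4870.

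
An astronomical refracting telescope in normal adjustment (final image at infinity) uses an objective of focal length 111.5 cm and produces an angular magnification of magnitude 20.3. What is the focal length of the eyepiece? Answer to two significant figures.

|M| = f_obj/f_eye, so f_eye = f_obj/|M| = 111.5/20.3 = 5.493 cm.

5.5 cm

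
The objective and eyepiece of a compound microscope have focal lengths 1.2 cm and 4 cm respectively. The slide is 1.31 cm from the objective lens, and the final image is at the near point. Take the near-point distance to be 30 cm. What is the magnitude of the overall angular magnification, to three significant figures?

Objective: 1/d_i = 1/f_obj - 1/d_o = 1/1.2 - 1/1.31 = 0.06997 cm^-1, so d_i = 14.291 cm.
m_obj = -d_i/d_o = -14.291/1.31 = -10.909.
Eyepiece angular magnification (image at near point): M_eye = 1 + D/f_e = 1 + 30/4 = 8.500.
Overall M = m_obj x M_eye = (-10.909)(8.500) = -92.73.
|M| = 92.73.

92.7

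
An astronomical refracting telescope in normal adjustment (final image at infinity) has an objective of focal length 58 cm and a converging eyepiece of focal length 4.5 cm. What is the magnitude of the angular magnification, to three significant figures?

|M| = f_obj/|f_eye| = 58/4.5 = 12.889.

12.9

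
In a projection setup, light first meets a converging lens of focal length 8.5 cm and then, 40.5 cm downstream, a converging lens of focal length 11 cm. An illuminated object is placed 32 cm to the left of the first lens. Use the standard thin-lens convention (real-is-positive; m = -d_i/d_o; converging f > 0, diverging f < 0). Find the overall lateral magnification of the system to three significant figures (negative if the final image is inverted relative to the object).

0.222

First lens: d_i1 = 1/(1/8.5 - 1/32) = 11.574 cm.
m_1 = -(11.574)/32 = -0.3617.
The intermediate image is 11.574 cm to the right of lens 1, so d_o2 = L - d_i1 = 40.5 - 11.574 = 28.926 cm.
Second lens: d_i2 = 1/(1/11 - 1/(28.926)) = 17.750 cm.
m_2 = -(17.750)/(28.926) = -0.6136.
Overall magnification: m = m_1 m_2 = 0.2220.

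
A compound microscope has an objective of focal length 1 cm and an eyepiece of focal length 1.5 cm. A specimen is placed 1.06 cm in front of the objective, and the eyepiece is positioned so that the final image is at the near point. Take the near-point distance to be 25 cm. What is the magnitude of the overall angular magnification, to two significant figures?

290

Objective: 1/d_i = 1/f_obj - 1/d_o = 1/1 - 1/1.06 = 0.05660 cm^-1, so d_i = 17.667 cm.
m_obj = -d_i/d_o = -17.667/1.06 = -16.667.
Eyepiece angular magnification (image at near point): M_eye = 1 + D/f_e = 1 + 25/1.5 = 17.667.
Overall M = m_obj x M_eye = (-16.667)(17.667) = -294.44.
|M| = 294.44.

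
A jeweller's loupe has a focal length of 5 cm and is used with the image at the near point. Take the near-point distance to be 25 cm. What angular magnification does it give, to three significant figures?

M = 1 + D/f = 1 + 25/5 = 6.000.

6.00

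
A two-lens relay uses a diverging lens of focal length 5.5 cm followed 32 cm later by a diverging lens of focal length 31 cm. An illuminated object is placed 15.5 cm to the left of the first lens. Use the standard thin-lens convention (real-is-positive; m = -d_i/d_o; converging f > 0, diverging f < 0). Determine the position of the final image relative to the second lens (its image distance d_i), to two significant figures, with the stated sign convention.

Applying the thin-lens equation to the first lens, 1/(-5.5) = 1/15.5 + 1/d_i1, which gives d_i1 = -4.060 cm.
The intermediate image is virtual, 4.060 cm to the left of lens 1, so d_o2 = L - d_i1 = 32 - (-4.060) = 36.060 cm.
Applying the thin-lens equation again with f_2 = -31 cm and d_o2 = 36.060 cm gives d_i2 = -16.669 cm.

-17 cm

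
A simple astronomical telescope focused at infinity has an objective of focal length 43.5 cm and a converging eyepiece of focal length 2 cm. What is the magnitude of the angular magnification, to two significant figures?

22

|M| = f_obj/|f_eye| = 43.5/2 = 21.750.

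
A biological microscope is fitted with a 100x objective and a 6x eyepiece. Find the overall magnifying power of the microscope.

600

The overall magnification of a compound microscope is the product of the objective and eyepiece magnifications:
M = M_obj x M_eye = 100 x 6 = 600.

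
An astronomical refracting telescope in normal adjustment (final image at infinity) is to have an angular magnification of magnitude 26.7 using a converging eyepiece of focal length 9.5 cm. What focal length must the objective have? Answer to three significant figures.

|M| = f_obj/|f_eye|, so f_obj = |M| x |f_eye| = 26.7 x 9.5 = 253.650 cm.

254 cm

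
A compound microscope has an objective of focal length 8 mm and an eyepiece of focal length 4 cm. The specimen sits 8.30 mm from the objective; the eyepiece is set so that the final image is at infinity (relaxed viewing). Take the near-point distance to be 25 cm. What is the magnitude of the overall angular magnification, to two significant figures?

170

Convert to cm: f_obj = 8 mm = 0.8 cm; d_o = 8.30 mm = 0.83 cm.
Objective: 1/d_i = 1/f_obj - 1/d_o = 1/0.8 - 1/0.83 = 0.04518 cm^-1, so d_i = 22.133 cm.
m_obj = -d_i/d_o = -22.133/0.83 = -26.667.
Eyepiece angular magnification (image at infinity): M_eye = D/f_e = 25/4 = 6.250.
Overall M = m_obj x M_eye = (-26.667)(6.250) = -166.67.
|M| = 166.67.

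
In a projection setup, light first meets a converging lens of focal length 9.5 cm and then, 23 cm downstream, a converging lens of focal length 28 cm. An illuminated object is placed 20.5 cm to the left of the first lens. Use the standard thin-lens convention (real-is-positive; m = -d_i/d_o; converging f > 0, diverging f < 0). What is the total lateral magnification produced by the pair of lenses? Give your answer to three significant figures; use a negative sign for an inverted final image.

Lens 1: 1/d_i1 = 1/f_1 - 1/d_o1 = 1/9.5 - 1/20.5 = 0.05648 cm^-1, so d_i1 = 17.705 cm.
m_1 = -(17.705)/20.5 = -0.8636.
That image sits 5.295 cm in front of the second lens, so d_o2 = 5.295 cm.
Lens 2: 1/d_i2 = 1/f_2 - 1/d_o2 = 1/28 - 1/(5.295) = -0.15313 cm^-1, so d_i2 = -6.531 cm.
m_2 = -(-6.531)/(5.295) = 1.2332.
The system's lateral magnification is m_1 m_2 = (-0.8636)(1.2332) = -1.0651.

-1.07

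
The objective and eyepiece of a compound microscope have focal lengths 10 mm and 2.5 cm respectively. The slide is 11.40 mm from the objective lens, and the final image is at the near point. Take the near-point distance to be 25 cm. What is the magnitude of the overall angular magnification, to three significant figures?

Convert to cm: f_obj = 10 mm = 1 cm; d_o = 11.40 mm = 1.14 cm.
Objective: 1/d_i = 1/f_obj - 1/d_o = 1/1 - 1/1.14 = 0.12281 cm^-1, so d_i = 8.143 cm.
m_obj = -d_i/d_o = -8.143/1.14 = -7.143.
Eyepiece angular magnification (image at near point): M_eye = 1 + D/f_e = 1 + 25/2.5 = 11.000.
Overall M = m_obj x M_eye = (-7.143)(11.000) = -78.57.
|M| = 78.57.

78.6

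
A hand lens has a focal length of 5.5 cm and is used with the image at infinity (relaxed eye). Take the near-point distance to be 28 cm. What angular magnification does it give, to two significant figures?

5.1

M = D/f = 28/5.5 = 5.091.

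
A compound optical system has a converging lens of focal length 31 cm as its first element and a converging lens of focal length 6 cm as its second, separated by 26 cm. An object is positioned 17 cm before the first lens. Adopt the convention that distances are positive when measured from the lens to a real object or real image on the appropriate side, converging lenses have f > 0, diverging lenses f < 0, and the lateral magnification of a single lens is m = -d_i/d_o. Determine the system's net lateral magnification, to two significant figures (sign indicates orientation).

-0.23

Applying the thin-lens equation to the first lens, 1/31 = 1/17 + 1/d_i1, which gives d_i1 = -37.643 cm.
Its lateral magnification is m_1 = -d_i1/d_o1 = -(-37.643)/17 = 2.2143.
With d_i1 < 0 the first image is virtual and lies on the object side; the object distance for lens 2 is d_o2 = 26 - (-37.643) = 63.643 cm.
Applying the thin-lens equation again with f_2 = 6 cm and d_o2 = 63.643 cm gives d_i2 = 6.625 cm.
m_2 = -(6.625)/(63.643) = -0.1041.
The system's lateral magnification is m_1 m_2 = (2.2143)(-0.1041) = -0.2305.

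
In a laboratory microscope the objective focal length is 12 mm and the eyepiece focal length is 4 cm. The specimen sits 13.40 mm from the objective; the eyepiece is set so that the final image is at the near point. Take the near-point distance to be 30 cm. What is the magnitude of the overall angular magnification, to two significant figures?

73

Convert to cm: f_obj = 12 mm = 1.2 cm; d_o = 13.40 mm = 1.34 cm.
Objective: 1/d_i = 1/f_obj - 1/d_o = 1/1.2 - 1/1.34 = 0.08706 cm^-1, so d_i = 11.486 cm.
m_obj = -d_i/d_o = -11.486/1.34 = -8.571.
Eyepiece angular magnification (image at near point): M_eye = 1 + D/f_e = 1 + 30/4 = 8.500.
Overall M = m_obj x M_eye = (-8.571)(8.500) = -72.86.
|M| = 72.86.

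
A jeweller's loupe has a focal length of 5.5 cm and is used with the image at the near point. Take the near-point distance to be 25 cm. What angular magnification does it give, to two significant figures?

M = 1 + D/f = 1 + 25/5.5 = 5.545.

5.5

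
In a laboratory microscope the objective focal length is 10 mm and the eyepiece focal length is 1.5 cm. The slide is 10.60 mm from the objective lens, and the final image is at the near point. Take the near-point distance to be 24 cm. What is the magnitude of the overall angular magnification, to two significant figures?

280

Convert to cm: f_obj = 10 mm = 1 cm; d_o = 10.60 mm = 1.06 cm.
Objective: 1/d_i = 1/f_obj - 1/d_o = 1/1 - 1/1.06 = 0.05660 cm^-1, so d_i = 17.667 cm.
m_obj = -d_i/d_o = -17.667/1.06 = -16.667.
Eyepiece angular magnification (image at near point): M_eye = 1 + D/f_e = 1 + 24/1.5 = 17.000.
Overall M = m_obj x M_eye = (-16.667)(17.000) = -283.33.
|M| = 283.33.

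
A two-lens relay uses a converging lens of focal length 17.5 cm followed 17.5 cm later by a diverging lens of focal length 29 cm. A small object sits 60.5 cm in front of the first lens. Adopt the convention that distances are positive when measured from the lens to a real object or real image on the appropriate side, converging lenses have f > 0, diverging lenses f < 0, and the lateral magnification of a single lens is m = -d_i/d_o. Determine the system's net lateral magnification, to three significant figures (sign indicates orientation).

-0.539

Applying the thin-lens equation to the first lens, 1/17.5 = 1/60.5 + 1/d_i1, which gives d_i1 = 24.622 cm.
Its lateral magnification is m_1 = -d_i1/d_o1 = -(24.622)/60.5 = -0.4070.
This image would form 24.622 cm past lens 1, i.e. 7.122 cm beyond lens 2, so it is a virtual object for lens 2: d_o2 = 17.5 - 24.622 = -7.122 cm.
Applying the thin-lens equation again with f_2 = -29 cm and d_o2 = -7.122 cm gives d_i2 = 9.441 cm.
m_2 = -(9.441)/(-7.122) = 1.3255.
The system's lateral magnification is m_1 m_2 = (-0.4070)(1.3255) = -0.5395.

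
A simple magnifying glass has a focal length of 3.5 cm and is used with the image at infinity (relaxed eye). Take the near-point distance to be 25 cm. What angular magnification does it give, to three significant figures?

M = D/f = 25/3.5 = 7.143.

7.14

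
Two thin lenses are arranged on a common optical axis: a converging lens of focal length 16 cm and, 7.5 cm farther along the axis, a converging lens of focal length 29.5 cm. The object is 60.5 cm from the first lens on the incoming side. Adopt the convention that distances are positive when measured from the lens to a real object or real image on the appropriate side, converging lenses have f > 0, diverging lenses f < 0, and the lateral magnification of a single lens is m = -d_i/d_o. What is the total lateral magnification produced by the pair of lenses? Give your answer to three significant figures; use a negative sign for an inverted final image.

-0.242

First lens: d_i1 = 1/(1/16 - 1/60.5) = 21.753 cm.
m_1 = -(21.753)/60.5 = -0.3596.
Since 21.753 cm > 7.5 cm, the first image lies past the second lens and serves as a virtual object: d_o2 = L - d_i1 = -14.253 cm.
Second lens: d_i2 = 1/(1/29.5 - 1/(-14.253)) = 9.610 cm.
m_2 = -(9.610)/(-14.253) = 0.6742.
The system's lateral magnification is m_1 m_2 = (-0.3596)(0.6742) = -0.2424.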